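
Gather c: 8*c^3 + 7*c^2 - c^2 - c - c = 8*c^3 + 6*c^2 - 2*c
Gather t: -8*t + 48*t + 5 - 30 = 40*t - 25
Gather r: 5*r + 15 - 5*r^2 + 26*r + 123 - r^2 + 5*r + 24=-6*r^2 + 36*r + 162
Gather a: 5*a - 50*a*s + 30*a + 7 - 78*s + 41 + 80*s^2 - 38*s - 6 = a*(35 - 50*s) + 80*s^2 - 116*s + 42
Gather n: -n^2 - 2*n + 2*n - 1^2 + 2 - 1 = -n^2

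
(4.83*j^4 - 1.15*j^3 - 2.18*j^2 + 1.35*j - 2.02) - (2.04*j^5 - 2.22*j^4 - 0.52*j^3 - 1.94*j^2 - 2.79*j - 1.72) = -2.04*j^5 + 7.05*j^4 - 0.63*j^3 - 0.24*j^2 + 4.14*j - 0.3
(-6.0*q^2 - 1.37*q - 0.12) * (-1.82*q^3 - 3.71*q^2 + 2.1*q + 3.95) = 10.92*q^5 + 24.7534*q^4 - 7.2989*q^3 - 26.1318*q^2 - 5.6635*q - 0.474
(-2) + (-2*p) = -2*p - 2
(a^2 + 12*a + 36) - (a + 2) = a^2 + 11*a + 34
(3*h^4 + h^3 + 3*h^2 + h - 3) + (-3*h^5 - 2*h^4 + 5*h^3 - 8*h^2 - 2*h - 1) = -3*h^5 + h^4 + 6*h^3 - 5*h^2 - h - 4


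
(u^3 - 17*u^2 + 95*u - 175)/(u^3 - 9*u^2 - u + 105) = (u - 5)/(u + 3)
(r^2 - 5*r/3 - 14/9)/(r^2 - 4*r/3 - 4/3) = (r - 7/3)/(r - 2)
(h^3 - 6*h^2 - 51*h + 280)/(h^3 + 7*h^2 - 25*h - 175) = (h - 8)/(h + 5)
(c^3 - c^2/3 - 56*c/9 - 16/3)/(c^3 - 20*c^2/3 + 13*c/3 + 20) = (c + 4/3)/(c - 5)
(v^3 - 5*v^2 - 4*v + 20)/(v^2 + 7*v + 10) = (v^2 - 7*v + 10)/(v + 5)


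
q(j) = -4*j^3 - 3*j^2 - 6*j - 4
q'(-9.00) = -924.00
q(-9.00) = 2723.00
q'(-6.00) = -402.00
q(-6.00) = 788.00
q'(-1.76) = -32.61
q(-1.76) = 19.07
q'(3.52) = -175.80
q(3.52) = -236.75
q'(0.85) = -19.77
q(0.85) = -13.72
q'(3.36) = -161.64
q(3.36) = -209.76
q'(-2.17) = -49.49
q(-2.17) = 35.77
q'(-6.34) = -450.31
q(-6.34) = 932.81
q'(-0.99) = -11.82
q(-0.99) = 2.88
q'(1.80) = -55.68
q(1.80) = -47.85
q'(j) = -12*j^2 - 6*j - 6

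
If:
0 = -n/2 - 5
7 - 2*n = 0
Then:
No Solution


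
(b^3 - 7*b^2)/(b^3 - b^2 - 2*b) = b*(7 - b)/(-b^2 + b + 2)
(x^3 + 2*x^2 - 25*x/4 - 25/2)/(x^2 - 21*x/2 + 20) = (x^2 + 9*x/2 + 5)/(x - 8)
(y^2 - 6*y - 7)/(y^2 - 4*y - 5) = (y - 7)/(y - 5)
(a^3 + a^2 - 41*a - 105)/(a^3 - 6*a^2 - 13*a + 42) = (a + 5)/(a - 2)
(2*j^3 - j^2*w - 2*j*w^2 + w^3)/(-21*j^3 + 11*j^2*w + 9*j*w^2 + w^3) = (-2*j^2 - j*w + w^2)/(21*j^2 + 10*j*w + w^2)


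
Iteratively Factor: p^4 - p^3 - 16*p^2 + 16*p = (p - 1)*(p^3 - 16*p) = p*(p - 1)*(p^2 - 16) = p*(p - 1)*(p + 4)*(p - 4)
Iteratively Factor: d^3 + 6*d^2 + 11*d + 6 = (d + 2)*(d^2 + 4*d + 3) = (d + 1)*(d + 2)*(d + 3)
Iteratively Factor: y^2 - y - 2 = (y - 2)*(y + 1)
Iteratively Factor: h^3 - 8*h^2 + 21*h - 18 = (h - 2)*(h^2 - 6*h + 9) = (h - 3)*(h - 2)*(h - 3)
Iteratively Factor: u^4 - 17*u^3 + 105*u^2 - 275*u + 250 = (u - 5)*(u^3 - 12*u^2 + 45*u - 50) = (u - 5)^2*(u^2 - 7*u + 10) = (u - 5)^3*(u - 2)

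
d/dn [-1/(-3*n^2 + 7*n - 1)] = (7 - 6*n)/(3*n^2 - 7*n + 1)^2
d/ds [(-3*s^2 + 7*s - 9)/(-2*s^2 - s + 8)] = (17*s^2 - 84*s + 47)/(4*s^4 + 4*s^3 - 31*s^2 - 16*s + 64)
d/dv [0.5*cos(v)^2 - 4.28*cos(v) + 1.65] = (4.28 - 1.0*cos(v))*sin(v)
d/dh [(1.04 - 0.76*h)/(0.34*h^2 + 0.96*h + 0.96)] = (0.2584*h^2 - 0.7072*h - 1.728)/(0.1156*h^4 + 0.6528*h^3 + 1.5744*h^2 + 1.8432*h + 0.9216)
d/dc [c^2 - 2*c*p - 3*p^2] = 2*c - 2*p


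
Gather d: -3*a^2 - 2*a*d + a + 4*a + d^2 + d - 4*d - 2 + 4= -3*a^2 + 5*a + d^2 + d*(-2*a - 3) + 2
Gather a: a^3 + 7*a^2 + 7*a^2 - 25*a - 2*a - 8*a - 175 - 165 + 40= a^3 + 14*a^2 - 35*a - 300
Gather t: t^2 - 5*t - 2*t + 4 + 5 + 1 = t^2 - 7*t + 10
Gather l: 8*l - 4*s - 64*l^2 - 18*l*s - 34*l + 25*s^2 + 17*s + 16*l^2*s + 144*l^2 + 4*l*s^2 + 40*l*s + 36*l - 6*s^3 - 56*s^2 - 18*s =l^2*(16*s + 80) + l*(4*s^2 + 22*s + 10) - 6*s^3 - 31*s^2 - 5*s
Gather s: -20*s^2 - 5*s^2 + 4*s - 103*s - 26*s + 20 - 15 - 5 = -25*s^2 - 125*s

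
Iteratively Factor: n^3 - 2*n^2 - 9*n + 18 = (n + 3)*(n^2 - 5*n + 6) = (n - 3)*(n + 3)*(n - 2)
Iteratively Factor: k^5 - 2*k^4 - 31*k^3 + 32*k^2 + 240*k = (k + 3)*(k^4 - 5*k^3 - 16*k^2 + 80*k) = (k - 4)*(k + 3)*(k^3 - k^2 - 20*k) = (k - 5)*(k - 4)*(k + 3)*(k^2 + 4*k) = k*(k - 5)*(k - 4)*(k + 3)*(k + 4)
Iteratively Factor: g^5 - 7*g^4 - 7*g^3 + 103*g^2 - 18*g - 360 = (g + 2)*(g^4 - 9*g^3 + 11*g^2 + 81*g - 180) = (g + 2)*(g + 3)*(g^3 - 12*g^2 + 47*g - 60) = (g - 4)*(g + 2)*(g + 3)*(g^2 - 8*g + 15) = (g - 5)*(g - 4)*(g + 2)*(g + 3)*(g - 3)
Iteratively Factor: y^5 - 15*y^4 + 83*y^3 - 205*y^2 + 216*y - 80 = (y - 4)*(y^4 - 11*y^3 + 39*y^2 - 49*y + 20) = (y - 4)*(y - 1)*(y^3 - 10*y^2 + 29*y - 20) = (y - 5)*(y - 4)*(y - 1)*(y^2 - 5*y + 4) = (y - 5)*(y - 4)^2*(y - 1)*(y - 1)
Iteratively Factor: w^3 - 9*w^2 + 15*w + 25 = (w + 1)*(w^2 - 10*w + 25) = (w - 5)*(w + 1)*(w - 5)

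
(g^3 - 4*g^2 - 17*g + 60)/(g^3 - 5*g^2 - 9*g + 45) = (g + 4)/(g + 3)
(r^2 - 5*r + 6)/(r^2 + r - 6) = (r - 3)/(r + 3)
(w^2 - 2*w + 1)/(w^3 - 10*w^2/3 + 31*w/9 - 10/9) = 9*(w - 1)/(9*w^2 - 21*w + 10)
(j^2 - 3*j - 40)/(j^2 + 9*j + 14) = (j^2 - 3*j - 40)/(j^2 + 9*j + 14)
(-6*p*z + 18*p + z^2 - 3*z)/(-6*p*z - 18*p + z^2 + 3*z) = (z - 3)/(z + 3)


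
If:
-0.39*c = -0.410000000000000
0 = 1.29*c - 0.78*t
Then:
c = 1.05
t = 1.74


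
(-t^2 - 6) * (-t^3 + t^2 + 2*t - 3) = t^5 - t^4 + 4*t^3 - 3*t^2 - 12*t + 18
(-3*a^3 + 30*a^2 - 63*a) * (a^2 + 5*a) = -3*a^5 + 15*a^4 + 87*a^3 - 315*a^2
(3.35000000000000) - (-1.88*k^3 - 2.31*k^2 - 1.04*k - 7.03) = 1.88*k^3 + 2.31*k^2 + 1.04*k + 10.38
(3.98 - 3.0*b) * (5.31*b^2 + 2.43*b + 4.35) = -15.93*b^3 + 13.8438*b^2 - 3.3786*b + 17.313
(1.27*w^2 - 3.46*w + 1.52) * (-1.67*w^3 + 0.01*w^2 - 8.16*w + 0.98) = -2.1209*w^5 + 5.7909*w^4 - 12.9362*w^3 + 29.4934*w^2 - 15.794*w + 1.4896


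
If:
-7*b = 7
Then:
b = -1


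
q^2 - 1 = (q - 1)*(q + 1)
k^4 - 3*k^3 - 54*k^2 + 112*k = k*(k - 8)*(k - 2)*(k + 7)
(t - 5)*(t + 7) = t^2 + 2*t - 35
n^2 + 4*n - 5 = (n - 1)*(n + 5)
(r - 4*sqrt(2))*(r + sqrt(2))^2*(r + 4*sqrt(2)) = r^4 + 2*sqrt(2)*r^3 - 30*r^2 - 64*sqrt(2)*r - 64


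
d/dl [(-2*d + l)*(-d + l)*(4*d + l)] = -10*d^2 + 2*d*l + 3*l^2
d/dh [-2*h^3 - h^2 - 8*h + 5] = -6*h^2 - 2*h - 8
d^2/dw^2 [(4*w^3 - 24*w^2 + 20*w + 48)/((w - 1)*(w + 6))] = 48*(11*w^3 - 27*w^2 + 63*w + 51)/(w^6 + 15*w^5 + 57*w^4 - 55*w^3 - 342*w^2 + 540*w - 216)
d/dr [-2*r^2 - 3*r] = -4*r - 3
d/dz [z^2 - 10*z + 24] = 2*z - 10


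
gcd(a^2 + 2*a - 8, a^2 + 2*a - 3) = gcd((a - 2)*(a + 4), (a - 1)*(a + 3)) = 1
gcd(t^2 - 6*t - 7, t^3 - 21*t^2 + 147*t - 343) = t - 7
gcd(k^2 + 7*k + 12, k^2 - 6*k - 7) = 1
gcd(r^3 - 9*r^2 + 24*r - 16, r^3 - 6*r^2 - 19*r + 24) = r - 1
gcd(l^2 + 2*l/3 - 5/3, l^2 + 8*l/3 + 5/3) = l + 5/3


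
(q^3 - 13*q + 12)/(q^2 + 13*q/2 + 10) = 2*(q^2 - 4*q + 3)/(2*q + 5)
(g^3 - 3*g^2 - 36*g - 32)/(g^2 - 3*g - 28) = (g^2 - 7*g - 8)/(g - 7)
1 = 1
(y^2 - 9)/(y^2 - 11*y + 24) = (y + 3)/(y - 8)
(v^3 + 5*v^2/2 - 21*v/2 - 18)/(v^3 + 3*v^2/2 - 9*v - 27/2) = (v + 4)/(v + 3)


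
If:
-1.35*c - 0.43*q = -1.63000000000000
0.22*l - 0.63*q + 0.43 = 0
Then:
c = 1.20740740740741 - 0.318518518518519*q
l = 2.86363636363636*q - 1.95454545454545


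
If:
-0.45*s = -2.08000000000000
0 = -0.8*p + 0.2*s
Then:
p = 1.16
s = 4.62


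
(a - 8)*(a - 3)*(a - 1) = a^3 - 12*a^2 + 35*a - 24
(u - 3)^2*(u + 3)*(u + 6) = u^4 + 3*u^3 - 27*u^2 - 27*u + 162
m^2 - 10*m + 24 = (m - 6)*(m - 4)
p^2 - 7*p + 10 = (p - 5)*(p - 2)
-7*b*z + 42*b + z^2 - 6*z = (-7*b + z)*(z - 6)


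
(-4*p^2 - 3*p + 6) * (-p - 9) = 4*p^3 + 39*p^2 + 21*p - 54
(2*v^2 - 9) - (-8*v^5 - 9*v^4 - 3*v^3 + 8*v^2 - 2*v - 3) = 8*v^5 + 9*v^4 + 3*v^3 - 6*v^2 + 2*v - 6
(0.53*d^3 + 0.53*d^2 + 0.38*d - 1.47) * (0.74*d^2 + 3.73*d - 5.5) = 0.3922*d^5 + 2.3691*d^4 - 0.6569*d^3 - 2.5854*d^2 - 7.5731*d + 8.085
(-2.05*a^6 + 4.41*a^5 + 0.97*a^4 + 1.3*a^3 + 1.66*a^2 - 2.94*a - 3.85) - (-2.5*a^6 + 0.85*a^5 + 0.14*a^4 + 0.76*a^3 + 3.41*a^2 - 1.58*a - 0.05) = 0.45*a^6 + 3.56*a^5 + 0.83*a^4 + 0.54*a^3 - 1.75*a^2 - 1.36*a - 3.8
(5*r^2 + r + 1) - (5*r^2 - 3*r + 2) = 4*r - 1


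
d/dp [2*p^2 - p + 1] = 4*p - 1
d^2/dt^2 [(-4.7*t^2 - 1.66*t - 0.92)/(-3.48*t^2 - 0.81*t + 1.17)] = (5.6843418860808e-14*t^4 + 13.709808*t^3 + 181.668528*t^2 + 56.112912*t + 24.712992)/(42.144192*t^6 + 29.428272*t^5 - 35.65782*t^4 - 19.256535*t^3 + 11.988405*t^2 + 3.326427*t - 1.601613)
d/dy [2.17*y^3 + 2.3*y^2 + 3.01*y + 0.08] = 6.51*y^2 + 4.6*y + 3.01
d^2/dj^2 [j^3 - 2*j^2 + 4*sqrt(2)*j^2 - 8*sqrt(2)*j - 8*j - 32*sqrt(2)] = 6*j - 4 + 8*sqrt(2)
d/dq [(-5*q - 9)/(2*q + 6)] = -3/(q^2 + 6*q + 9)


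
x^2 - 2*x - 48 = (x - 8)*(x + 6)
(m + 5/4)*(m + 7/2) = m^2 + 19*m/4 + 35/8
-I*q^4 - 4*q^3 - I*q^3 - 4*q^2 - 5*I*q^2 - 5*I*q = q*(q - 5*I)*(q + I)*(-I*q - I)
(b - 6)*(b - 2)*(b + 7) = b^3 - b^2 - 44*b + 84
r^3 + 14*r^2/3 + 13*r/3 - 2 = (r - 1/3)*(r + 2)*(r + 3)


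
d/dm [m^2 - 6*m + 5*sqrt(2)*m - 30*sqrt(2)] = 2*m - 6 + 5*sqrt(2)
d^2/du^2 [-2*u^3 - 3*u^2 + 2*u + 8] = -12*u - 6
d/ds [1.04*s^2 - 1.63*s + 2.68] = 2.08*s - 1.63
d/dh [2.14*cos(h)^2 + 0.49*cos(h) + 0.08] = -(4.28*cos(h) + 0.49)*sin(h)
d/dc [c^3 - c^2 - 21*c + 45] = 3*c^2 - 2*c - 21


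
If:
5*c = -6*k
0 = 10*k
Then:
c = 0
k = 0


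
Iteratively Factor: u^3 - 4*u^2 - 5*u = (u + 1)*(u^2 - 5*u) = (u - 5)*(u + 1)*(u)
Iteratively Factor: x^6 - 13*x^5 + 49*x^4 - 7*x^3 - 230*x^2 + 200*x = (x + 2)*(x^5 - 15*x^4 + 79*x^3 - 165*x^2 + 100*x) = (x - 1)*(x + 2)*(x^4 - 14*x^3 + 65*x^2 - 100*x) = (x - 4)*(x - 1)*(x + 2)*(x^3 - 10*x^2 + 25*x) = (x - 5)*(x - 4)*(x - 1)*(x + 2)*(x^2 - 5*x) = x*(x - 5)*(x - 4)*(x - 1)*(x + 2)*(x - 5)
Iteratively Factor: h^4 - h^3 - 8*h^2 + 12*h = (h)*(h^3 - h^2 - 8*h + 12) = h*(h + 3)*(h^2 - 4*h + 4) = h*(h - 2)*(h + 3)*(h - 2)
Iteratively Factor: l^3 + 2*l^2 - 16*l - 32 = (l + 2)*(l^2 - 16) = (l - 4)*(l + 2)*(l + 4)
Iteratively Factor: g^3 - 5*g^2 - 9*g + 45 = (g - 5)*(g^2 - 9) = (g - 5)*(g - 3)*(g + 3)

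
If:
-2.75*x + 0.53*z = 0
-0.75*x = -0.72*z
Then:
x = 0.00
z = 0.00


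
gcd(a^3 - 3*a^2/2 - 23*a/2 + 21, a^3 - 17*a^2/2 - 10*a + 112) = a + 7/2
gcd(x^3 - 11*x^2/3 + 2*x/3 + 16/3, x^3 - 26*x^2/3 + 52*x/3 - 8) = x - 2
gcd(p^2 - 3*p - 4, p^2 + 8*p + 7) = p + 1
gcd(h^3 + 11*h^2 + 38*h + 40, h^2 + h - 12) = h + 4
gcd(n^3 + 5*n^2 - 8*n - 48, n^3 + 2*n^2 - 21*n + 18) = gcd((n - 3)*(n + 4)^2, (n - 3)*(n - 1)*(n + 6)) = n - 3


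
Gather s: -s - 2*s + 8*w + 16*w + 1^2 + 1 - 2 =-3*s + 24*w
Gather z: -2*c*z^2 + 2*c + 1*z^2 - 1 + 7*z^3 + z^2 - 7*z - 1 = 2*c + 7*z^3 + z^2*(2 - 2*c) - 7*z - 2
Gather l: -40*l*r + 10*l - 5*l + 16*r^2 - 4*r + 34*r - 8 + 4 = l*(5 - 40*r) + 16*r^2 + 30*r - 4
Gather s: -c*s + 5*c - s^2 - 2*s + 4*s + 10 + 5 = 5*c - s^2 + s*(2 - c) + 15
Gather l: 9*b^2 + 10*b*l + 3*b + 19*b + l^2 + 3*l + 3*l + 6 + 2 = 9*b^2 + 22*b + l^2 + l*(10*b + 6) + 8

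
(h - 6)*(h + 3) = h^2 - 3*h - 18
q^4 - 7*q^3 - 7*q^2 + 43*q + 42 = (q - 7)*(q - 3)*(q + 1)*(q + 2)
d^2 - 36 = (d - 6)*(d + 6)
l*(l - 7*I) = l^2 - 7*I*l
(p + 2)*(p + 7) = p^2 + 9*p + 14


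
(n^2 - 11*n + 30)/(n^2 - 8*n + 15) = (n - 6)/(n - 3)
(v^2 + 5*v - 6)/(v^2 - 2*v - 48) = (v - 1)/(v - 8)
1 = 1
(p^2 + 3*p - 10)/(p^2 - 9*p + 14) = (p + 5)/(p - 7)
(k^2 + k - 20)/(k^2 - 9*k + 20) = (k + 5)/(k - 5)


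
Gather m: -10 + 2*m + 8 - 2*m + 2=0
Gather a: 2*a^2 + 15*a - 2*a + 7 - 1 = 2*a^2 + 13*a + 6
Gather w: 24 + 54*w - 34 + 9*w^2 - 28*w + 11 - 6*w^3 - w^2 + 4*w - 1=-6*w^3 + 8*w^2 + 30*w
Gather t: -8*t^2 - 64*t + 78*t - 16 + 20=-8*t^2 + 14*t + 4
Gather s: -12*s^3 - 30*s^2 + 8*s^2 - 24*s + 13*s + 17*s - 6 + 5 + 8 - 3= -12*s^3 - 22*s^2 + 6*s + 4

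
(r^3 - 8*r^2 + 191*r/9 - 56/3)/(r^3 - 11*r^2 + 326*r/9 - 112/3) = (r - 3)/(r - 6)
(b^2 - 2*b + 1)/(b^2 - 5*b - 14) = (-b^2 + 2*b - 1)/(-b^2 + 5*b + 14)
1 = 1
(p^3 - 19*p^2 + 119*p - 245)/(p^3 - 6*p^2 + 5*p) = (p^2 - 14*p + 49)/(p*(p - 1))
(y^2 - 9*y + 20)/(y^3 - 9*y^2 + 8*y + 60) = (y - 4)/(y^2 - 4*y - 12)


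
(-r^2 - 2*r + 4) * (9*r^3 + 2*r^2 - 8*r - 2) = -9*r^5 - 20*r^4 + 40*r^3 + 26*r^2 - 28*r - 8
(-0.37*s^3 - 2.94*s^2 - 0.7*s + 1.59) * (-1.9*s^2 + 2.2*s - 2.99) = 0.703*s^5 + 4.772*s^4 - 4.0317*s^3 + 4.2296*s^2 + 5.591*s - 4.7541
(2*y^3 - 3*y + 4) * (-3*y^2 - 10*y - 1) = -6*y^5 - 20*y^4 + 7*y^3 + 18*y^2 - 37*y - 4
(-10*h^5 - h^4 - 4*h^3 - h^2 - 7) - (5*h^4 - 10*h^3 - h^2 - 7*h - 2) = -10*h^5 - 6*h^4 + 6*h^3 + 7*h - 5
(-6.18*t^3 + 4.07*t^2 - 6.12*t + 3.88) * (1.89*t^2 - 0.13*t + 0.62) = -11.6802*t^5 + 8.4957*t^4 - 15.9275*t^3 + 10.6522*t^2 - 4.2988*t + 2.4056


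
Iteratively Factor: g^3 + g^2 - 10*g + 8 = (g + 4)*(g^2 - 3*g + 2) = (g - 2)*(g + 4)*(g - 1)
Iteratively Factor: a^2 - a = (a - 1)*(a)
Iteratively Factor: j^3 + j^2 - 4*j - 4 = (j - 2)*(j^2 + 3*j + 2) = (j - 2)*(j + 1)*(j + 2)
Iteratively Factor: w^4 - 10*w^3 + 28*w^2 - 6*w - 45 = (w - 3)*(w^3 - 7*w^2 + 7*w + 15) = (w - 5)*(w - 3)*(w^2 - 2*w - 3) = (w - 5)*(w - 3)^2*(w + 1)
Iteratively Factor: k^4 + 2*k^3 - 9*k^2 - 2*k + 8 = (k + 4)*(k^3 - 2*k^2 - k + 2) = (k - 2)*(k + 4)*(k^2 - 1) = (k - 2)*(k - 1)*(k + 4)*(k + 1)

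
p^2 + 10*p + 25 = (p + 5)^2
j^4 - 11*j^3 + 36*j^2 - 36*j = j*(j - 6)*(j - 3)*(j - 2)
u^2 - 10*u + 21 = (u - 7)*(u - 3)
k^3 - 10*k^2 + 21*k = k*(k - 7)*(k - 3)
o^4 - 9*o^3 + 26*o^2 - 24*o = o*(o - 4)*(o - 3)*(o - 2)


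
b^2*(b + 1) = b^3 + b^2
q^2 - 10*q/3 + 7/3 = (q - 7/3)*(q - 1)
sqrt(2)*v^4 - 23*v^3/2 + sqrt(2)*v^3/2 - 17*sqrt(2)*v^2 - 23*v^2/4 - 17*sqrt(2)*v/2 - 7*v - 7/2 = (v + 1/2)*(v - 7*sqrt(2))*(v + sqrt(2))*(sqrt(2)*v + 1/2)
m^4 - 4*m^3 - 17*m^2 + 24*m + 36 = (m - 6)*(m - 2)*(m + 1)*(m + 3)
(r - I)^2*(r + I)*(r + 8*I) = r^4 + 7*I*r^3 + 9*r^2 + 7*I*r + 8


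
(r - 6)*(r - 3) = r^2 - 9*r + 18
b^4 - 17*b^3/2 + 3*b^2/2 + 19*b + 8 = (b - 8)*(b - 2)*(sqrt(2)*b/2 + sqrt(2)/2)*(sqrt(2)*b + sqrt(2)/2)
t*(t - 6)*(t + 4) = t^3 - 2*t^2 - 24*t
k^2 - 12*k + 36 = (k - 6)^2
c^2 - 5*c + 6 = (c - 3)*(c - 2)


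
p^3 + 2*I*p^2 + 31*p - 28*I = (p - 4*I)*(p - I)*(p + 7*I)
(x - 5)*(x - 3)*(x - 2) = x^3 - 10*x^2 + 31*x - 30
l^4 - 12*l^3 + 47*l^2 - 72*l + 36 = (l - 6)*(l - 3)*(l - 2)*(l - 1)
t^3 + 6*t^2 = t^2*(t + 6)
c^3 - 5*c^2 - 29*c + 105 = (c - 7)*(c - 3)*(c + 5)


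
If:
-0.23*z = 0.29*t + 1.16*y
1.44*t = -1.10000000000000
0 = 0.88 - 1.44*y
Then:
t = -0.76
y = 0.61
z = -2.12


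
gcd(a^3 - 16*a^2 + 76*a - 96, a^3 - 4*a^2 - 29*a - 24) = a - 8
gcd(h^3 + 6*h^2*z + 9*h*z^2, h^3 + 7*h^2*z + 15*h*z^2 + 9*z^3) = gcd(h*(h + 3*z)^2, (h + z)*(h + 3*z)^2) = h^2 + 6*h*z + 9*z^2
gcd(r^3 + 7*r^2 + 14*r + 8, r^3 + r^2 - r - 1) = r + 1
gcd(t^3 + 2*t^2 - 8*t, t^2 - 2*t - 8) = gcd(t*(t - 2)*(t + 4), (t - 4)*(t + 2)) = 1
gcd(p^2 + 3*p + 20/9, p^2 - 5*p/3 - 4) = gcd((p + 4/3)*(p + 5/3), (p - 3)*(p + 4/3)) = p + 4/3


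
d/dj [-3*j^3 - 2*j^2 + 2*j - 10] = -9*j^2 - 4*j + 2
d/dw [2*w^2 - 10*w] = 4*w - 10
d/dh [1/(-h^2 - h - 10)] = (2*h + 1)/(h^2 + h + 10)^2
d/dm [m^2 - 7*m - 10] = 2*m - 7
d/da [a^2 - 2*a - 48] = 2*a - 2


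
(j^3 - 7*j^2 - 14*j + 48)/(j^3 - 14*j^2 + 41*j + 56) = (j^2 + j - 6)/(j^2 - 6*j - 7)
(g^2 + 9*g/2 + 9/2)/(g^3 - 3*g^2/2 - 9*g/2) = (g + 3)/(g*(g - 3))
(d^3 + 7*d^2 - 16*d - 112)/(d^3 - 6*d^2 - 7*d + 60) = (d^2 + 11*d + 28)/(d^2 - 2*d - 15)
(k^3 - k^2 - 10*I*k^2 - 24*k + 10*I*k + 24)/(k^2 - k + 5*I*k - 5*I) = (k^2 - 10*I*k - 24)/(k + 5*I)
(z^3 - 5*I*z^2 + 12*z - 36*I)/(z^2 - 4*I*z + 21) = (z^2 - 8*I*z - 12)/(z - 7*I)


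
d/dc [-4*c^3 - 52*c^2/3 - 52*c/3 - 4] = -12*c^2 - 104*c/3 - 52/3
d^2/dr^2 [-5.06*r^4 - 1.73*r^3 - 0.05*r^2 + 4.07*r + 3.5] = -60.72*r^2 - 10.38*r - 0.1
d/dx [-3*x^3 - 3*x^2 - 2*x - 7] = -9*x^2 - 6*x - 2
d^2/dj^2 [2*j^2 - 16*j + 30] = 4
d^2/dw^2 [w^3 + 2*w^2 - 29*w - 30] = 6*w + 4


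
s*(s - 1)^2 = s^3 - 2*s^2 + s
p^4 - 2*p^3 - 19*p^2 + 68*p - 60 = (p - 3)*(p - 2)^2*(p + 5)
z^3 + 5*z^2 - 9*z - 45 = (z - 3)*(z + 3)*(z + 5)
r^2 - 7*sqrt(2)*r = r*(r - 7*sqrt(2))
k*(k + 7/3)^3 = k^4 + 7*k^3 + 49*k^2/3 + 343*k/27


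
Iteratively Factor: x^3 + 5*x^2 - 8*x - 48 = (x + 4)*(x^2 + x - 12) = (x + 4)^2*(x - 3)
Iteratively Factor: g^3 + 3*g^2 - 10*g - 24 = (g + 4)*(g^2 - g - 6) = (g + 2)*(g + 4)*(g - 3)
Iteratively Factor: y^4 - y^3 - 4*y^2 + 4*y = (y - 2)*(y^3 + y^2 - 2*y) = y*(y - 2)*(y^2 + y - 2) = y*(y - 2)*(y + 2)*(y - 1)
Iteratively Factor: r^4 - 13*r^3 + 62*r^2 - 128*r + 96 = (r - 4)*(r^3 - 9*r^2 + 26*r - 24) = (r - 4)^2*(r^2 - 5*r + 6) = (r - 4)^2*(r - 2)*(r - 3)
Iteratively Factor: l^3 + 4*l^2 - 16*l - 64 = (l + 4)*(l^2 - 16) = (l + 4)^2*(l - 4)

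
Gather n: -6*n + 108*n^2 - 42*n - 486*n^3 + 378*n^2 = -486*n^3 + 486*n^2 - 48*n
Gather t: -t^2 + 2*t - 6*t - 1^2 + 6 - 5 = -t^2 - 4*t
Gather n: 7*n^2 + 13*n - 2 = 7*n^2 + 13*n - 2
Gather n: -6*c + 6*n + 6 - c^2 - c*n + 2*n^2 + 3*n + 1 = -c^2 - 6*c + 2*n^2 + n*(9 - c) + 7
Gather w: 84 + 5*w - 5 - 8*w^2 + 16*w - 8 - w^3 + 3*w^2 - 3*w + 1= -w^3 - 5*w^2 + 18*w + 72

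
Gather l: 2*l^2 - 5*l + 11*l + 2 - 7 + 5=2*l^2 + 6*l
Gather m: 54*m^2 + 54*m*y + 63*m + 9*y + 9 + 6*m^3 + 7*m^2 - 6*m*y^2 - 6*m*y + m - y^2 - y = 6*m^3 + 61*m^2 + m*(-6*y^2 + 48*y + 64) - y^2 + 8*y + 9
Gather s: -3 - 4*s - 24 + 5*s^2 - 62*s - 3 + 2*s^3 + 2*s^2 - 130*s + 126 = 2*s^3 + 7*s^2 - 196*s + 96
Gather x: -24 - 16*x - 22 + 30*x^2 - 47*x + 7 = 30*x^2 - 63*x - 39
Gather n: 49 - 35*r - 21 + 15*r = 28 - 20*r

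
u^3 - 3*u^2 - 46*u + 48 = (u - 8)*(u - 1)*(u + 6)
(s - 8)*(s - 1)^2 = s^3 - 10*s^2 + 17*s - 8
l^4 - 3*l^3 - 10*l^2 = l^2*(l - 5)*(l + 2)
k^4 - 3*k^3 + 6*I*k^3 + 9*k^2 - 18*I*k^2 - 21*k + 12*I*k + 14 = (k - 2)*(k - 1)*(k - I)*(k + 7*I)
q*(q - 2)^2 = q^3 - 4*q^2 + 4*q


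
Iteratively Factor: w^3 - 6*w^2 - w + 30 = (w - 3)*(w^2 - 3*w - 10) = (w - 5)*(w - 3)*(w + 2)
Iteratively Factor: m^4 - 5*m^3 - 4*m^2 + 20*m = (m)*(m^3 - 5*m^2 - 4*m + 20) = m*(m + 2)*(m^2 - 7*m + 10) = m*(m - 5)*(m + 2)*(m - 2)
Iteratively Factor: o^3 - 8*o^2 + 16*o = (o - 4)*(o^2 - 4*o) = o*(o - 4)*(o - 4)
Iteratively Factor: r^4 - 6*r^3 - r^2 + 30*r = (r - 5)*(r^3 - r^2 - 6*r) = (r - 5)*(r + 2)*(r^2 - 3*r) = (r - 5)*(r - 3)*(r + 2)*(r)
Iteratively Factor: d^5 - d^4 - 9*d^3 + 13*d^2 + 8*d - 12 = (d - 2)*(d^4 + d^3 - 7*d^2 - d + 6) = (d - 2)*(d + 1)*(d^3 - 7*d + 6) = (d - 2)*(d - 1)*(d + 1)*(d^2 + d - 6) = (d - 2)^2*(d - 1)*(d + 1)*(d + 3)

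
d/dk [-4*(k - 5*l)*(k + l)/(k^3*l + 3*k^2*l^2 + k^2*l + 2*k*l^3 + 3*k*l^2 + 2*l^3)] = 4*(k^2 - 10*k*l - 10*l^2 - 7*l)/(l*(k^4 + 4*k^3*l + 2*k^3 + 4*k^2*l^2 + 8*k^2*l + k^2 + 8*k*l^2 + 4*k*l + 4*l^2))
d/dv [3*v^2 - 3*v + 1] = 6*v - 3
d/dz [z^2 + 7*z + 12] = 2*z + 7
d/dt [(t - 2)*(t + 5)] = 2*t + 3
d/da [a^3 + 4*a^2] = a*(3*a + 8)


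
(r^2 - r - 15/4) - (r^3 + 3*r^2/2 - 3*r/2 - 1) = -r^3 - r^2/2 + r/2 - 11/4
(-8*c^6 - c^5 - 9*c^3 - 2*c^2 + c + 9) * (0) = 0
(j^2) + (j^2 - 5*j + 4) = 2*j^2 - 5*j + 4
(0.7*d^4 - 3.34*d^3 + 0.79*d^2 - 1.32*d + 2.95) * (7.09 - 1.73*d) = -1.211*d^5 + 10.7412*d^4 - 25.0473*d^3 + 7.8847*d^2 - 14.4623*d + 20.9155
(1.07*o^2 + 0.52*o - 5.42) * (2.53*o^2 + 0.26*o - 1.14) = 2.7071*o^4 + 1.5938*o^3 - 14.7972*o^2 - 2.002*o + 6.1788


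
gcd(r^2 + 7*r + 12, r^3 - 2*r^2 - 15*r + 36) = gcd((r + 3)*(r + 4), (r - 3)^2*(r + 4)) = r + 4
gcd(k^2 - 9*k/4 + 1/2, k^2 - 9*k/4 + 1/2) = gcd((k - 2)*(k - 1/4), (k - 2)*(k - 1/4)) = k^2 - 9*k/4 + 1/2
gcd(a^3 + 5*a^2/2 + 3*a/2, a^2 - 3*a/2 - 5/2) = a + 1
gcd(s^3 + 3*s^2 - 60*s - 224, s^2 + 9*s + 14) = s + 7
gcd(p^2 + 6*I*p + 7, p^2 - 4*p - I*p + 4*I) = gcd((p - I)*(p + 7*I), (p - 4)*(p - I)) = p - I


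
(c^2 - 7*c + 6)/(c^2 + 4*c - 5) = (c - 6)/(c + 5)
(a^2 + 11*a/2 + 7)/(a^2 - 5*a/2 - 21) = (a + 2)/(a - 6)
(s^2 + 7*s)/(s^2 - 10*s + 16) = s*(s + 7)/(s^2 - 10*s + 16)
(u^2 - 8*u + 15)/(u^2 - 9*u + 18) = (u - 5)/(u - 6)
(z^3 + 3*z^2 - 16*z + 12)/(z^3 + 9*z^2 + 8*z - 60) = (z - 1)/(z + 5)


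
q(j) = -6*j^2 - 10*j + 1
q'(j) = -12*j - 10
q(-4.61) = -80.41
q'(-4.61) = 45.32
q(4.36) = -156.66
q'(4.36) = -62.32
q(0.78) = -10.45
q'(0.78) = -19.36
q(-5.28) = -113.47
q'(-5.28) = 53.36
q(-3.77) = -46.58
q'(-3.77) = 35.24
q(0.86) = -12.04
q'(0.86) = -20.32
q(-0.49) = 4.46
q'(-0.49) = -4.12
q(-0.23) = 2.98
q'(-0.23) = -7.24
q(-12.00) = -743.00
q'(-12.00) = 134.00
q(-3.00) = -23.00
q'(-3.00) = 26.00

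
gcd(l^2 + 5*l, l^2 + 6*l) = l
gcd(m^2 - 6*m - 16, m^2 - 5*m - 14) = m + 2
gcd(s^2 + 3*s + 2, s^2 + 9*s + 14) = s + 2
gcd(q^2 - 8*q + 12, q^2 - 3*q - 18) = q - 6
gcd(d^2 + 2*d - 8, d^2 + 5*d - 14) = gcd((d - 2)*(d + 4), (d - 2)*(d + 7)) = d - 2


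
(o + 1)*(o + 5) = o^2 + 6*o + 5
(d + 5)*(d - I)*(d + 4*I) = d^3 + 5*d^2 + 3*I*d^2 + 4*d + 15*I*d + 20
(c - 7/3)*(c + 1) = c^2 - 4*c/3 - 7/3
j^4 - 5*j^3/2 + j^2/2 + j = j*(j - 2)*(j - 1)*(j + 1/2)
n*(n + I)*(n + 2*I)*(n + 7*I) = n^4 + 10*I*n^3 - 23*n^2 - 14*I*n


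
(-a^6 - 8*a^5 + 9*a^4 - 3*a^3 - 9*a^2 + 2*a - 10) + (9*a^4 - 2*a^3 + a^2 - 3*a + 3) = -a^6 - 8*a^5 + 18*a^4 - 5*a^3 - 8*a^2 - a - 7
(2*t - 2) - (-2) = 2*t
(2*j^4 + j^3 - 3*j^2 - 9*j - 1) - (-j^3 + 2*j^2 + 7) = 2*j^4 + 2*j^3 - 5*j^2 - 9*j - 8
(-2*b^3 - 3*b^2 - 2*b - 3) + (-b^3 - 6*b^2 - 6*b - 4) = -3*b^3 - 9*b^2 - 8*b - 7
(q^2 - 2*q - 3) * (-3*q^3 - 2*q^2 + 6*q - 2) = -3*q^5 + 4*q^4 + 19*q^3 - 8*q^2 - 14*q + 6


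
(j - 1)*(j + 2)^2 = j^3 + 3*j^2 - 4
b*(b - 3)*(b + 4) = b^3 + b^2 - 12*b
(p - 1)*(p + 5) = p^2 + 4*p - 5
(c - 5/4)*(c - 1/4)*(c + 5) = c^3 + 7*c^2/2 - 115*c/16 + 25/16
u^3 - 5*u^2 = u^2*(u - 5)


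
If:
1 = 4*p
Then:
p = 1/4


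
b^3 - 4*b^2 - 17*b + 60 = (b - 5)*(b - 3)*(b + 4)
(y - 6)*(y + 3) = y^2 - 3*y - 18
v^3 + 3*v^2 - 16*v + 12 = (v - 2)*(v - 1)*(v + 6)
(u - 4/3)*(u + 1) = u^2 - u/3 - 4/3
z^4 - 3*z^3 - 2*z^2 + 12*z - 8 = (z - 2)^2*(z - 1)*(z + 2)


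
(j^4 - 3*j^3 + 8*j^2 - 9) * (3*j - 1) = 3*j^5 - 10*j^4 + 27*j^3 - 8*j^2 - 27*j + 9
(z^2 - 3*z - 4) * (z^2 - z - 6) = z^4 - 4*z^3 - 7*z^2 + 22*z + 24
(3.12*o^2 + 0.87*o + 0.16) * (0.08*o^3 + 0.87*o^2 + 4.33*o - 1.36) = 0.2496*o^5 + 2.784*o^4 + 14.2793*o^3 - 0.336900000000001*o^2 - 0.4904*o - 0.2176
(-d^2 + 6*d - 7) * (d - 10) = -d^3 + 16*d^2 - 67*d + 70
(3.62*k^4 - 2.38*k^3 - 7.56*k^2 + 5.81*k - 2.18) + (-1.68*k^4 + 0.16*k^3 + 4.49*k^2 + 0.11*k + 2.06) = 1.94*k^4 - 2.22*k^3 - 3.07*k^2 + 5.92*k - 0.12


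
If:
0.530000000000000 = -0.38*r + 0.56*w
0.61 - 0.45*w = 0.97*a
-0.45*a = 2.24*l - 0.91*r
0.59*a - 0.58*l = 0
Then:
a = 0.10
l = 0.10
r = 0.29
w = 1.15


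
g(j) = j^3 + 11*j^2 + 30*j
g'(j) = 3*j^2 + 22*j + 30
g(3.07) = 224.71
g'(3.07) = 125.81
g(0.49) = 17.46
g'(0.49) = 41.50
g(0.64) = 23.97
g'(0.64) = 45.31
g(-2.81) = -19.63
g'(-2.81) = -8.13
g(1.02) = 43.11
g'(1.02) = 55.56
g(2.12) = 122.57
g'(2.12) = 90.12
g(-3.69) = -11.17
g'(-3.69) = -10.33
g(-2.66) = -20.79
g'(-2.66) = -7.29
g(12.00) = 3672.00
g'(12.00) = 726.00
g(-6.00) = 0.00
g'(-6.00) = 6.00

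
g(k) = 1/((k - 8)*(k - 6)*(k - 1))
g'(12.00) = 0.00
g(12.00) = 0.00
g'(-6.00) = 0.00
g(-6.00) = 0.00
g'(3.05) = 0.00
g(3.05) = 0.03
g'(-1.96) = -0.00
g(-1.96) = -0.00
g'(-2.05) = -0.00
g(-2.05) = -0.00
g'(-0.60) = -0.01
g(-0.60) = -0.01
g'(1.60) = -0.08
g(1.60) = 0.06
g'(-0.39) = -0.01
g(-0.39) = -0.01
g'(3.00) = 0.00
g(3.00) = 0.03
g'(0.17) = -0.04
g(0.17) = -0.03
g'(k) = -1/((k - 8)*(k - 6)*(k - 1)^2) - 1/((k - 8)*(k - 6)^2*(k - 1)) - 1/((k - 8)^2*(k - 6)*(k - 1))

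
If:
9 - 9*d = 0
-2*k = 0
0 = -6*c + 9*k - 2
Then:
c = -1/3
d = 1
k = 0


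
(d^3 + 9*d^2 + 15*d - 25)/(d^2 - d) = d + 10 + 25/d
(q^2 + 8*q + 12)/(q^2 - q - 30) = (q^2 + 8*q + 12)/(q^2 - q - 30)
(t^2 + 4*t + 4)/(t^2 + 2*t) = (t + 2)/t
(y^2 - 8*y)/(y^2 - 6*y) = (y - 8)/(y - 6)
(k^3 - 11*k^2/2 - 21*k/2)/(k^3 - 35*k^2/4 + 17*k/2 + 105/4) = 2*k*(2*k + 3)/(4*k^2 - 7*k - 15)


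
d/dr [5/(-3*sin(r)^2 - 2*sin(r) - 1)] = 10*(3*sin(r) + 1)*cos(r)/(3*sin(r)^2 + 2*sin(r) + 1)^2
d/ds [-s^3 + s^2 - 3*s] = -3*s^2 + 2*s - 3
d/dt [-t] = -1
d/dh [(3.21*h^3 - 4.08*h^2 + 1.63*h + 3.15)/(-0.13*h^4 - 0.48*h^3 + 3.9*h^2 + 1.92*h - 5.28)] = (0.4173*h^6 - 1.0608*h^5 + 11.1963*h^4 + 15.5292*h^3 - 60.501*h^2 + 18.5148*h - 14.6544)/(0.0169*h^8 + 0.1248*h^7 - 0.7836*h^6 - 4.2432*h^5 + 14.7396*h^4 + 20.0448*h^3 - 37.4976*h^2 - 20.2752*h + 27.8784)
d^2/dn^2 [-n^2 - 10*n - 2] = -2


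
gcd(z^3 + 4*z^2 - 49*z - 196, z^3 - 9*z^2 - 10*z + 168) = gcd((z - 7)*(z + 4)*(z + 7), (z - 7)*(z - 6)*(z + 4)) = z^2 - 3*z - 28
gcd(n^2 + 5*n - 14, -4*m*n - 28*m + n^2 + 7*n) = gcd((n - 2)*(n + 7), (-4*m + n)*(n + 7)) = n + 7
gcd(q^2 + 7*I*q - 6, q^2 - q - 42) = 1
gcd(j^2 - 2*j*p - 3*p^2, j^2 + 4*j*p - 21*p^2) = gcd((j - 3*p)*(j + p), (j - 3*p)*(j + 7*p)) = -j + 3*p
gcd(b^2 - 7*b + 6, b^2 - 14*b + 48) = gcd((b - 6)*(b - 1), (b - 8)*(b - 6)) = b - 6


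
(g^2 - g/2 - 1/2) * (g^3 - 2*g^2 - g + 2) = g^5 - 5*g^4/2 - g^3/2 + 7*g^2/2 - g/2 - 1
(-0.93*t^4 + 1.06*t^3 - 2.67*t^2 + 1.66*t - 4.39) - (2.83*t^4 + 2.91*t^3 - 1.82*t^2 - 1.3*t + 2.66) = -3.76*t^4 - 1.85*t^3 - 0.85*t^2 + 2.96*t - 7.05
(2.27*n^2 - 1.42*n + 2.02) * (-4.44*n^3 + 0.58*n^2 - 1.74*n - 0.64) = -10.0788*n^5 + 7.6214*n^4 - 13.7422*n^3 + 2.1896*n^2 - 2.606*n - 1.2928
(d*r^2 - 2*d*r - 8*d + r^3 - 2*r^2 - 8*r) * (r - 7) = d*r^3 - 9*d*r^2 + 6*d*r + 56*d + r^4 - 9*r^3 + 6*r^2 + 56*r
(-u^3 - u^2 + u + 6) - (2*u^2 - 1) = -u^3 - 3*u^2 + u + 7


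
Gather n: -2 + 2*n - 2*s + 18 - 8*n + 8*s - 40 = -6*n + 6*s - 24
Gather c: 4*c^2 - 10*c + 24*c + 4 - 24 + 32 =4*c^2 + 14*c + 12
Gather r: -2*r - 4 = -2*r - 4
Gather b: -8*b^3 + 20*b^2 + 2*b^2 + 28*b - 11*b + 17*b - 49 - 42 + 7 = -8*b^3 + 22*b^2 + 34*b - 84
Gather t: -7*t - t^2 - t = -t^2 - 8*t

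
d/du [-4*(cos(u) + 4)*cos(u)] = 8*(cos(u) + 2)*sin(u)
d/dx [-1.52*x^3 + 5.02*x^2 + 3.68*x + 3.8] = -4.56*x^2 + 10.04*x + 3.68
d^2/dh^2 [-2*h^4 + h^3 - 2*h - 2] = 6*h*(1 - 4*h)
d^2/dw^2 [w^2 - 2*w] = 2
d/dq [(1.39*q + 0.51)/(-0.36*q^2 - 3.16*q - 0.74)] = (0.5004*q^2 + 0.3672*q + 0.583)/(0.1296*q^4 + 2.2752*q^3 + 10.5184*q^2 + 4.6768*q + 0.5476)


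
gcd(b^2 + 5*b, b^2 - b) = b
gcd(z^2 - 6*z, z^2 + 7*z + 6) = 1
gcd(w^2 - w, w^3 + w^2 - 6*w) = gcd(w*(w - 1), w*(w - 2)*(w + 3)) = w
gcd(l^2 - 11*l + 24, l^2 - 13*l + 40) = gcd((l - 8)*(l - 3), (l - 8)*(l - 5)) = l - 8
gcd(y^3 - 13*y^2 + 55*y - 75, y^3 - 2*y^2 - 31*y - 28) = 1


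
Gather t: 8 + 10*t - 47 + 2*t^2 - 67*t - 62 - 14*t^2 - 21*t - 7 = -12*t^2 - 78*t - 108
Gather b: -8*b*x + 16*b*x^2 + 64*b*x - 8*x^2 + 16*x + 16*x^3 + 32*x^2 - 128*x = b*(16*x^2 + 56*x) + 16*x^3 + 24*x^2 - 112*x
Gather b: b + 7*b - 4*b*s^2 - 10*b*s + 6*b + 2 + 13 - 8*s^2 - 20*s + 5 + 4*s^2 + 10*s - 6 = b*(-4*s^2 - 10*s + 14) - 4*s^2 - 10*s + 14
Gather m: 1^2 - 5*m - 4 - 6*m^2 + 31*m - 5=-6*m^2 + 26*m - 8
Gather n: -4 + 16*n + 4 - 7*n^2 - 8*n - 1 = -7*n^2 + 8*n - 1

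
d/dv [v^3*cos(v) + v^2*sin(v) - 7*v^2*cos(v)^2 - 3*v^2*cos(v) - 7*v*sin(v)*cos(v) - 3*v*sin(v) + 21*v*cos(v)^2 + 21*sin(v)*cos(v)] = -v^3*sin(v) + 3*v^2*sin(v) + 7*v^2*sin(2*v) + 4*v^2*cos(v) + 2*v*sin(v) - 21*v*sin(2*v) - 9*v*cos(v) - 14*v*cos(2*v) - 7*v - 3*sin(v) - 7*sin(2*v)/2 + 63*cos(2*v)/2 + 21/2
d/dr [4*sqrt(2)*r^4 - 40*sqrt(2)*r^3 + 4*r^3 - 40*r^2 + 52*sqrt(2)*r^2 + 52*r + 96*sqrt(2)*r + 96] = 16*sqrt(2)*r^3 - 120*sqrt(2)*r^2 + 12*r^2 - 80*r + 104*sqrt(2)*r + 52 + 96*sqrt(2)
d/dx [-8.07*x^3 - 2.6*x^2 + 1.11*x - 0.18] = -24.21*x^2 - 5.2*x + 1.11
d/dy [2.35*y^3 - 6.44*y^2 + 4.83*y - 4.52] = 7.05*y^2 - 12.88*y + 4.83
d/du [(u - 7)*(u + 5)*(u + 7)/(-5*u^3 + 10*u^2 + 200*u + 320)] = (7*u^4 - 18*u^3 - 245*u^2 + 1620*u + 6664)/(5*(u^6 - 4*u^5 - 76*u^4 + 32*u^3 + 1856*u^2 + 5120*u + 4096))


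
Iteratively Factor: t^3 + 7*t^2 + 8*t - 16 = (t + 4)*(t^2 + 3*t - 4) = (t - 1)*(t + 4)*(t + 4)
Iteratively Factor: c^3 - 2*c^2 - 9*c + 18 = (c + 3)*(c^2 - 5*c + 6) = (c - 3)*(c + 3)*(c - 2)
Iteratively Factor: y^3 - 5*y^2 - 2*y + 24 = (y - 3)*(y^2 - 2*y - 8) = (y - 3)*(y + 2)*(y - 4)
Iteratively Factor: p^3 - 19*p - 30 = (p + 3)*(p^2 - 3*p - 10) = (p + 2)*(p + 3)*(p - 5)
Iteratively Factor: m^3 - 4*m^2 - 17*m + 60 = (m + 4)*(m^2 - 8*m + 15) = (m - 5)*(m + 4)*(m - 3)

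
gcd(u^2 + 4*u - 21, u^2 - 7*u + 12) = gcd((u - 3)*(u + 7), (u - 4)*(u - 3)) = u - 3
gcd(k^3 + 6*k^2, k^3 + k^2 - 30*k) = k^2 + 6*k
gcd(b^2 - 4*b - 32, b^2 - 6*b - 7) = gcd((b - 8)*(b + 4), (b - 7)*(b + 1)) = 1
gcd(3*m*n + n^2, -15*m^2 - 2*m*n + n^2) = 3*m + n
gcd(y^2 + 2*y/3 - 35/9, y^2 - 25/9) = y - 5/3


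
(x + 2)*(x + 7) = x^2 + 9*x + 14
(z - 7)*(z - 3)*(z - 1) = z^3 - 11*z^2 + 31*z - 21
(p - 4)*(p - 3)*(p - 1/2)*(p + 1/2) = p^4 - 7*p^3 + 47*p^2/4 + 7*p/4 - 3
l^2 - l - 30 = (l - 6)*(l + 5)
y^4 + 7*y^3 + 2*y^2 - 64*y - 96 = (y - 3)*(y + 2)*(y + 4)^2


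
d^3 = d^3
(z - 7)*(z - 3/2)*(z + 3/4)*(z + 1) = z^4 - 27*z^3/4 - 29*z^2/8 + 12*z + 63/8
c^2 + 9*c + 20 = (c + 4)*(c + 5)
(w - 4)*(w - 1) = w^2 - 5*w + 4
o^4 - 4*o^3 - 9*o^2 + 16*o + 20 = (o - 5)*(o - 2)*(o + 1)*(o + 2)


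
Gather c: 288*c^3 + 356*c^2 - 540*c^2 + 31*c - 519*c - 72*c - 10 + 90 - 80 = 288*c^3 - 184*c^2 - 560*c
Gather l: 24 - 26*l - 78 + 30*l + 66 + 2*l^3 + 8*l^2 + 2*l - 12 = 2*l^3 + 8*l^2 + 6*l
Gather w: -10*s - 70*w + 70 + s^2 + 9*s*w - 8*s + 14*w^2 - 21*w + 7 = s^2 - 18*s + 14*w^2 + w*(9*s - 91) + 77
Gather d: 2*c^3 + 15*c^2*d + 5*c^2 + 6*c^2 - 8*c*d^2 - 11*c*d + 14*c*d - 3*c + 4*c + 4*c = 2*c^3 + 11*c^2 - 8*c*d^2 + 5*c + d*(15*c^2 + 3*c)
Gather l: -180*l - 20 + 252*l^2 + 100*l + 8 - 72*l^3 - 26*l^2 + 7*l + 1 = -72*l^3 + 226*l^2 - 73*l - 11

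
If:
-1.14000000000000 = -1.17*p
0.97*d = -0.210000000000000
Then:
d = -0.22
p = 0.97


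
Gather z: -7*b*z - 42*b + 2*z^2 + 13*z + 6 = -42*b + 2*z^2 + z*(13 - 7*b) + 6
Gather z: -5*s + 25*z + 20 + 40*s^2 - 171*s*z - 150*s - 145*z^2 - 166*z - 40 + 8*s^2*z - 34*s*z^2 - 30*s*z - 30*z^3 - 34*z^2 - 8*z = 40*s^2 - 155*s - 30*z^3 + z^2*(-34*s - 179) + z*(8*s^2 - 201*s - 149) - 20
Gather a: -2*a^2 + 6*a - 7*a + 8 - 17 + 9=-2*a^2 - a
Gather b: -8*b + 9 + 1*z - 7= -8*b + z + 2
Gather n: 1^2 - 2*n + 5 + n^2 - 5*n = n^2 - 7*n + 6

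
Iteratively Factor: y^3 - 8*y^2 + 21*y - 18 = (y - 3)*(y^2 - 5*y + 6) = (y - 3)*(y - 2)*(y - 3)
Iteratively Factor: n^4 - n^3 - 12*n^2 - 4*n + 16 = (n - 4)*(n^3 + 3*n^2 - 4) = (n - 4)*(n + 2)*(n^2 + n - 2) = (n - 4)*(n + 2)^2*(n - 1)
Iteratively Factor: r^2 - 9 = (r - 3)*(r + 3)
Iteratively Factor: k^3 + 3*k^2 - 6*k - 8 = (k - 2)*(k^2 + 5*k + 4) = (k - 2)*(k + 4)*(k + 1)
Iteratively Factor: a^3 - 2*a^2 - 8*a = (a - 4)*(a^2 + 2*a) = a*(a - 4)*(a + 2)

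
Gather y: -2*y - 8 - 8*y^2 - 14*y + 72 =-8*y^2 - 16*y + 64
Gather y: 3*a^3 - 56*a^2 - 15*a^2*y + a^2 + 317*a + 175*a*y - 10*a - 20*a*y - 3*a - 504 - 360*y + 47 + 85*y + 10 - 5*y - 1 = 3*a^3 - 55*a^2 + 304*a + y*(-15*a^2 + 155*a - 280) - 448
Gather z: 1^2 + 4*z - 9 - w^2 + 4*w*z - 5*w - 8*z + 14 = -w^2 - 5*w + z*(4*w - 4) + 6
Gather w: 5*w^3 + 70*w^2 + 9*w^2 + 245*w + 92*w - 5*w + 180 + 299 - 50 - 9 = 5*w^3 + 79*w^2 + 332*w + 420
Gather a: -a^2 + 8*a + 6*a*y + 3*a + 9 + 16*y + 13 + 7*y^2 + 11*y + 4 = -a^2 + a*(6*y + 11) + 7*y^2 + 27*y + 26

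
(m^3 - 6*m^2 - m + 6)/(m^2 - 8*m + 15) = (m^3 - 6*m^2 - m + 6)/(m^2 - 8*m + 15)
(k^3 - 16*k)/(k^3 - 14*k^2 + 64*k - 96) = k*(k + 4)/(k^2 - 10*k + 24)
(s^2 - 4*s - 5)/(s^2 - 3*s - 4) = (s - 5)/(s - 4)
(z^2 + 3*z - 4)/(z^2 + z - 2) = (z + 4)/(z + 2)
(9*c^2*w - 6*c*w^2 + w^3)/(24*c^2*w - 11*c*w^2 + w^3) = (-3*c + w)/(-8*c + w)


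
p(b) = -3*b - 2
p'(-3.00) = -3.00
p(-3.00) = 7.00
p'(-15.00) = -3.00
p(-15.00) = 43.00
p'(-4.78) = -3.00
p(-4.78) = 12.34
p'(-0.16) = -3.00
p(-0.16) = -1.52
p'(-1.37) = -3.00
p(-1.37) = 2.11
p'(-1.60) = -3.00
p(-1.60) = 2.80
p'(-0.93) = -3.00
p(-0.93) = 0.79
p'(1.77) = -3.00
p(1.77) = -7.31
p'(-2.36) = -3.00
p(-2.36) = 5.08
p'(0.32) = -3.00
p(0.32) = -2.96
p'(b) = -3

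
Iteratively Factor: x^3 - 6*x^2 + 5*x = (x - 1)*(x^2 - 5*x) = (x - 5)*(x - 1)*(x)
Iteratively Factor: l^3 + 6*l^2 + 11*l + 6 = (l + 3)*(l^2 + 3*l + 2) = (l + 1)*(l + 3)*(l + 2)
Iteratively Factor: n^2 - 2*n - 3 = (n + 1)*(n - 3)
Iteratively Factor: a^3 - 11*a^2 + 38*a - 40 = (a - 2)*(a^2 - 9*a + 20) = (a - 5)*(a - 2)*(a - 4)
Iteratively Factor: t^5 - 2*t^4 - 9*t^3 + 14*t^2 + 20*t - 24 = (t - 2)*(t^4 - 9*t^2 - 4*t + 12) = (t - 3)*(t - 2)*(t^3 + 3*t^2 - 4) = (t - 3)*(t - 2)*(t + 2)*(t^2 + t - 2) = (t - 3)*(t - 2)*(t + 2)^2*(t - 1)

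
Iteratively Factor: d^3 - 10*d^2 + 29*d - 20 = (d - 5)*(d^2 - 5*d + 4) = (d - 5)*(d - 4)*(d - 1)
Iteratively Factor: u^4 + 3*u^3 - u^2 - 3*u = (u + 3)*(u^3 - u) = u*(u + 3)*(u^2 - 1) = u*(u + 1)*(u + 3)*(u - 1)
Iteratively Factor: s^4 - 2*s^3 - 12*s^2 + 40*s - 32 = (s + 4)*(s^3 - 6*s^2 + 12*s - 8) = (s - 2)*(s + 4)*(s^2 - 4*s + 4) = (s - 2)^2*(s + 4)*(s - 2)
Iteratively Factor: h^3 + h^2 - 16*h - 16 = (h + 4)*(h^2 - 3*h - 4) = (h - 4)*(h + 4)*(h + 1)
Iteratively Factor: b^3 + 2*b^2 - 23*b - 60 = (b + 3)*(b^2 - b - 20) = (b - 5)*(b + 3)*(b + 4)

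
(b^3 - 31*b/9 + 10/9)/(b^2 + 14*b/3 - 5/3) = (3*b^2 + b - 10)/(3*(b + 5))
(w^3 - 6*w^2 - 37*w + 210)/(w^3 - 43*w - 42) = (w - 5)/(w + 1)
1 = 1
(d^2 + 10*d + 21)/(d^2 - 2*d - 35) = (d^2 + 10*d + 21)/(d^2 - 2*d - 35)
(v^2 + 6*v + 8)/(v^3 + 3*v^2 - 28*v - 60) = (v + 4)/(v^2 + v - 30)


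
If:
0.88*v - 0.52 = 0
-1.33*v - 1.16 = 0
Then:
No Solution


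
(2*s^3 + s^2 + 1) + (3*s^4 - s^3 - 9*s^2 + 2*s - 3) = 3*s^4 + s^3 - 8*s^2 + 2*s - 2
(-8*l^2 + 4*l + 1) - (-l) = -8*l^2 + 5*l + 1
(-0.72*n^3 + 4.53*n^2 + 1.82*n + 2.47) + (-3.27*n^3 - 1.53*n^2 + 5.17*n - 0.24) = -3.99*n^3 + 3.0*n^2 + 6.99*n + 2.23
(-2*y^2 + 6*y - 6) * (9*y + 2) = -18*y^3 + 50*y^2 - 42*y - 12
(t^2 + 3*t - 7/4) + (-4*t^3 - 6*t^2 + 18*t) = -4*t^3 - 5*t^2 + 21*t - 7/4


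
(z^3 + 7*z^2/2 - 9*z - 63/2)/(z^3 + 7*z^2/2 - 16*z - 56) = (z^2 - 9)/(z^2 - 16)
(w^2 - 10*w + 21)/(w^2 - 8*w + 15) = (w - 7)/(w - 5)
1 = 1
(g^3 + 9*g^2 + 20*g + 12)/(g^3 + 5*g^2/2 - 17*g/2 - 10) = 2*(g^2 + 8*g + 12)/(2*g^2 + 3*g - 20)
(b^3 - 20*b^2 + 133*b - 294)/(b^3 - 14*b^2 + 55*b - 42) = (b - 7)/(b - 1)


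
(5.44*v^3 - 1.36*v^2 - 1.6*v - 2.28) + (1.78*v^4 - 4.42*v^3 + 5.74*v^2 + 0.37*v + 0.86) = 1.78*v^4 + 1.02*v^3 + 4.38*v^2 - 1.23*v - 1.42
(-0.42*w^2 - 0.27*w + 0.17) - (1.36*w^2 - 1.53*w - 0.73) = -1.78*w^2 + 1.26*w + 0.9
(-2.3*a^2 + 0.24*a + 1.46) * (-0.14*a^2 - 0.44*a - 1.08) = 0.322*a^4 + 0.9784*a^3 + 2.174*a^2 - 0.9016*a - 1.5768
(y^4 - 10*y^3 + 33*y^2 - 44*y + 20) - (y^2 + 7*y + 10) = y^4 - 10*y^3 + 32*y^2 - 51*y + 10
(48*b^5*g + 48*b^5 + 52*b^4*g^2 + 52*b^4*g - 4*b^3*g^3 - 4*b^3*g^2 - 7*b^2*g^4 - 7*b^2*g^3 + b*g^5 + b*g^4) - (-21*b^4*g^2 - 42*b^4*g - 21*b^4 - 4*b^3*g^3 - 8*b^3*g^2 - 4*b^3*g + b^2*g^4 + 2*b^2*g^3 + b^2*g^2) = 48*b^5*g + 48*b^5 + 73*b^4*g^2 + 94*b^4*g + 21*b^4 + 4*b^3*g^2 + 4*b^3*g - 8*b^2*g^4 - 9*b^2*g^3 - b^2*g^2 + b*g^5 + b*g^4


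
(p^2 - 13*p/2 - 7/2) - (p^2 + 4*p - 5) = 3/2 - 21*p/2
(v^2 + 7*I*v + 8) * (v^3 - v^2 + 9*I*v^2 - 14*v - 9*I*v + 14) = v^5 - v^4 + 16*I*v^4 - 69*v^3 - 16*I*v^3 + 69*v^2 - 26*I*v^2 - 112*v + 26*I*v + 112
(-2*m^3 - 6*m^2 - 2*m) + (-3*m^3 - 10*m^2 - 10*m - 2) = -5*m^3 - 16*m^2 - 12*m - 2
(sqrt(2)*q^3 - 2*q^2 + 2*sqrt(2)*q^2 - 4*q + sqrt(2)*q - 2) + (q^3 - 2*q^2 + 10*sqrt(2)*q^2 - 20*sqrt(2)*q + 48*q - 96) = q^3 + sqrt(2)*q^3 - 4*q^2 + 12*sqrt(2)*q^2 - 19*sqrt(2)*q + 44*q - 98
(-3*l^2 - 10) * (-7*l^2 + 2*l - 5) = 21*l^4 - 6*l^3 + 85*l^2 - 20*l + 50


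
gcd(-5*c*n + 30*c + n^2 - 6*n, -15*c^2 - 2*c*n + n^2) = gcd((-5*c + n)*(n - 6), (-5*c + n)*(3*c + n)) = 5*c - n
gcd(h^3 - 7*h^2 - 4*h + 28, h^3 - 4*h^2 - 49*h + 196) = h - 7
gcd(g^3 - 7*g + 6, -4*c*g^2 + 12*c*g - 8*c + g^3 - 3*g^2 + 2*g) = g^2 - 3*g + 2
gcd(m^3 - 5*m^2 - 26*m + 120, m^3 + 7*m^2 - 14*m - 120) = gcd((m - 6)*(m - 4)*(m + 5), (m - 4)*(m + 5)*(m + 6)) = m^2 + m - 20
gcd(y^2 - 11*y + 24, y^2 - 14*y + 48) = y - 8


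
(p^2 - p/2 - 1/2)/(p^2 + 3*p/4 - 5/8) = 4*(2*p^2 - p - 1)/(8*p^2 + 6*p - 5)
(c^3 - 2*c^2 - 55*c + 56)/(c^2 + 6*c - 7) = c - 8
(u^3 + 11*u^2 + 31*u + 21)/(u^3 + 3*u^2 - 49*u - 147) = (u + 1)/(u - 7)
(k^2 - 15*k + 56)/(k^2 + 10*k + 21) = (k^2 - 15*k + 56)/(k^2 + 10*k + 21)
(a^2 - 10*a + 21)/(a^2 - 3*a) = (a - 7)/a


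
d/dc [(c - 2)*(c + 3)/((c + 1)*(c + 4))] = 2*(2*c^2 + 10*c + 17)/(c^4 + 10*c^3 + 33*c^2 + 40*c + 16)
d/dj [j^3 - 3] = 3*j^2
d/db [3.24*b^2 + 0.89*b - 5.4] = 6.48*b + 0.89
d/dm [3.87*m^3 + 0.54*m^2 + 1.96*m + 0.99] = 11.61*m^2 + 1.08*m + 1.96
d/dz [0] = 0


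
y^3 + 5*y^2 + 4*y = y*(y + 1)*(y + 4)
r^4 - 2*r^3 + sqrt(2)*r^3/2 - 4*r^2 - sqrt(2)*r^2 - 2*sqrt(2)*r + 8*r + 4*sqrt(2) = (r - 2)^2*(r + 2)*(r + sqrt(2)/2)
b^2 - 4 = (b - 2)*(b + 2)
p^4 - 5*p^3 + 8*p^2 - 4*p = p*(p - 2)^2*(p - 1)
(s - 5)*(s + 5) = s^2 - 25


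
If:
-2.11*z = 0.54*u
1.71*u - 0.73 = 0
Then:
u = 0.43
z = -0.11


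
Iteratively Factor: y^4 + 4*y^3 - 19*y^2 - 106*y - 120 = (y - 5)*(y^3 + 9*y^2 + 26*y + 24) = (y - 5)*(y + 4)*(y^2 + 5*y + 6) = (y - 5)*(y + 3)*(y + 4)*(y + 2)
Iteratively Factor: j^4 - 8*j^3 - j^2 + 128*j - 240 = (j - 5)*(j^3 - 3*j^2 - 16*j + 48) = (j - 5)*(j - 4)*(j^2 + j - 12) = (j - 5)*(j - 4)*(j - 3)*(j + 4)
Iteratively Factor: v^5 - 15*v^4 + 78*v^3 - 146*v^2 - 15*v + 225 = (v - 5)*(v^4 - 10*v^3 + 28*v^2 - 6*v - 45) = (v - 5)*(v - 3)*(v^3 - 7*v^2 + 7*v + 15) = (v - 5)*(v - 3)^2*(v^2 - 4*v - 5) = (v - 5)^2*(v - 3)^2*(v + 1)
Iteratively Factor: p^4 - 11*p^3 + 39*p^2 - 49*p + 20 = (p - 5)*(p^3 - 6*p^2 + 9*p - 4) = (p - 5)*(p - 1)*(p^2 - 5*p + 4) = (p - 5)*(p - 1)^2*(p - 4)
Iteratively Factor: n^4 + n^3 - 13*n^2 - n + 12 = (n + 4)*(n^3 - 3*n^2 - n + 3) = (n - 1)*(n + 4)*(n^2 - 2*n - 3) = (n - 3)*(n - 1)*(n + 4)*(n + 1)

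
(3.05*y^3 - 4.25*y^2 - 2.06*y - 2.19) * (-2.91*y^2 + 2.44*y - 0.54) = -8.8755*y^5 + 19.8095*y^4 - 6.0224*y^3 + 3.6415*y^2 - 4.2312*y + 1.1826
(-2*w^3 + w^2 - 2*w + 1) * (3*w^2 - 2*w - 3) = -6*w^5 + 7*w^4 - 2*w^3 + 4*w^2 + 4*w - 3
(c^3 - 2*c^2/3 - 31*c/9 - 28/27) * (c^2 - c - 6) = c^5 - 5*c^4/3 - 79*c^3/9 + 173*c^2/27 + 586*c/27 + 56/9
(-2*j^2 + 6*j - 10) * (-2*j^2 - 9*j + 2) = 4*j^4 + 6*j^3 - 38*j^2 + 102*j - 20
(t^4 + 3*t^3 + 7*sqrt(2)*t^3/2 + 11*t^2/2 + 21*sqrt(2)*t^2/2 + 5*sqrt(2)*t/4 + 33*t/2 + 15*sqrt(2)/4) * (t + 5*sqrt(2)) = t^5 + 3*t^4 + 17*sqrt(2)*t^4/2 + 51*sqrt(2)*t^3/2 + 81*t^3/2 + 115*sqrt(2)*t^2/4 + 243*t^2/2 + 25*t/2 + 345*sqrt(2)*t/4 + 75/2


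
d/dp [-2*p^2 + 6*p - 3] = 6 - 4*p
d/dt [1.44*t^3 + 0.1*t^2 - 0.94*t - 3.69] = 4.32*t^2 + 0.2*t - 0.94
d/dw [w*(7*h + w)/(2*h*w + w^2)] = -5*h/(4*h^2 + 4*h*w + w^2)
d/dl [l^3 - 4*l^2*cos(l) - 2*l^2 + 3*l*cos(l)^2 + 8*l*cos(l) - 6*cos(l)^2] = 4*l^2*sin(l) + 3*l^2 - 3*l*sin(2*l) - 8*sqrt(2)*l*sin(l + pi/4) - 4*l + 6*sin(2*l) + 8*cos(l) + 3*cos(2*l)/2 + 3/2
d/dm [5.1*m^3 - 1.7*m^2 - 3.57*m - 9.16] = 15.3*m^2 - 3.4*m - 3.57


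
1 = 1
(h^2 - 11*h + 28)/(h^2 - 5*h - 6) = (-h^2 + 11*h - 28)/(-h^2 + 5*h + 6)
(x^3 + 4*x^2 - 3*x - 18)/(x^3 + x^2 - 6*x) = (x + 3)/x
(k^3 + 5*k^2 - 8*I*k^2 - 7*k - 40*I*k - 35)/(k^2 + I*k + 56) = (k^2 + k*(5 - I) - 5*I)/(k + 8*I)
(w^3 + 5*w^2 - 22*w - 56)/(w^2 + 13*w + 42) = (w^2 - 2*w - 8)/(w + 6)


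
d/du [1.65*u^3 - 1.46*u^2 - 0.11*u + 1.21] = 4.95*u^2 - 2.92*u - 0.11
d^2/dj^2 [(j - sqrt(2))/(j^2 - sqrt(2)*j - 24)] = 2*((-3*j + 2*sqrt(2))*(-j^2 + sqrt(2)*j + 24) - (j - sqrt(2))*(2*j - sqrt(2))^2)/(-j^2 + sqrt(2)*j + 24)^3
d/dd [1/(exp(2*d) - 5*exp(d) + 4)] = (5 - 2*exp(d))*exp(d)/(exp(2*d) - 5*exp(d) + 4)^2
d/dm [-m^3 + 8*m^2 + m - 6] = -3*m^2 + 16*m + 1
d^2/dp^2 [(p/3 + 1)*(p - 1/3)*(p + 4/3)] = 2*p + 8/3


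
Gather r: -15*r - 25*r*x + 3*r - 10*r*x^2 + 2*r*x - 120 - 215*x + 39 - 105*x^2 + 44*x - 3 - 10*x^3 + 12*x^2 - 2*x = r*(-10*x^2 - 23*x - 12) - 10*x^3 - 93*x^2 - 173*x - 84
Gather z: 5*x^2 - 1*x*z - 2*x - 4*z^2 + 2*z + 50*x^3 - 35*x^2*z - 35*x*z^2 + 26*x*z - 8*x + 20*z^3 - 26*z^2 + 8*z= 50*x^3 + 5*x^2 - 10*x + 20*z^3 + z^2*(-35*x - 30) + z*(-35*x^2 + 25*x + 10)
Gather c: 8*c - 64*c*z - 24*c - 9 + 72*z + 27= c*(-64*z - 16) + 72*z + 18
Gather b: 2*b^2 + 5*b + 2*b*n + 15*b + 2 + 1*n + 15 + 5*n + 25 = 2*b^2 + b*(2*n + 20) + 6*n + 42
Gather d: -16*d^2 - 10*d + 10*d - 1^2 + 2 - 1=-16*d^2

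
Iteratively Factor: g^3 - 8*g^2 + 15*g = (g - 5)*(g^2 - 3*g) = (g - 5)*(g - 3)*(g)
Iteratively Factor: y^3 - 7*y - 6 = (y + 2)*(y^2 - 2*y - 3) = (y - 3)*(y + 2)*(y + 1)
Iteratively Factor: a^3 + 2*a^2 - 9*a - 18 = (a + 3)*(a^2 - a - 6) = (a + 2)*(a + 3)*(a - 3)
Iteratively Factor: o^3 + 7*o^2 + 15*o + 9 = (o + 3)*(o^2 + 4*o + 3) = (o + 1)*(o + 3)*(o + 3)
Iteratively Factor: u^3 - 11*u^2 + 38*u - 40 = (u - 2)*(u^2 - 9*u + 20) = (u - 5)*(u - 2)*(u - 4)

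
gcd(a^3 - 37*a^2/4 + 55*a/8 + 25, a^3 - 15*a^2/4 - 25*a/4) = a + 5/4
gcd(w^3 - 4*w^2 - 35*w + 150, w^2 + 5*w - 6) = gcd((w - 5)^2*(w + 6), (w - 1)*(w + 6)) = w + 6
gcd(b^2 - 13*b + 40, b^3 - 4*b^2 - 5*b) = b - 5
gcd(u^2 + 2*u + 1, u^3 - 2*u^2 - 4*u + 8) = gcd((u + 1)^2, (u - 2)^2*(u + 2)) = 1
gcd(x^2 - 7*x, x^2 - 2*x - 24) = 1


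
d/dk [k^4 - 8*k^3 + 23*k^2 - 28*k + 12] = 4*k^3 - 24*k^2 + 46*k - 28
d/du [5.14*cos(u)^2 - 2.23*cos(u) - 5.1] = (2.23 - 10.28*cos(u))*sin(u)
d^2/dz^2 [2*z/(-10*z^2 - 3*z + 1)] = 4*(-z*(20*z + 3)^2 + 3*(10*z + 1)*(10*z^2 + 3*z - 1))/(10*z^2 + 3*z - 1)^3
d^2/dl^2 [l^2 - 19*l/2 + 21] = 2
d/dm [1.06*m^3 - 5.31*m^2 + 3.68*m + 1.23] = 3.18*m^2 - 10.62*m + 3.68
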